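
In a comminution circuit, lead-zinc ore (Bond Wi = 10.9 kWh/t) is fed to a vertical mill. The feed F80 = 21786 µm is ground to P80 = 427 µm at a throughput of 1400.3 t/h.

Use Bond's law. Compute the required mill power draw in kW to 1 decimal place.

W_Bond = 10·Wi·(1/√P₈₀ − 1/√F₈₀)
W = 10·10.9·(1/√427 − 1/√21786) = 10·10.9·(0.041618) = 4.5364 kWh/t
Mill draw = 4.5364 × 1400.3 = 6352.3 kW

P = 6352.3 kW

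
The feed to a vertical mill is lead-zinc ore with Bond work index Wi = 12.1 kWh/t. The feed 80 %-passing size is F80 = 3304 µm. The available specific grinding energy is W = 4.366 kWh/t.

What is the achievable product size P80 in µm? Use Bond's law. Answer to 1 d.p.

P80 = 349.6 µm

Bond: W = 10·Wi·(1/√P80 − 1/√F80)
P80^(−½) = W/(10 Wi) + F80^(−½)
  = 4.3660/(10·12.1) + 1/√3304 = 0.036083 + 0.017397 = 0.053480
P80 = (1/0.053480)² = 18.6986² = 349.64 µm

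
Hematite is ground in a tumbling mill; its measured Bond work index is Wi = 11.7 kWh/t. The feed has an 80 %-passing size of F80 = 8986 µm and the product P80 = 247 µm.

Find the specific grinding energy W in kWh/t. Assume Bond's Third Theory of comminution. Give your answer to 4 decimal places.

W = 6.2103 kWh/t

Bond:  W = 10 Wi (1/√P − 1/√F)
1/√247 = 0.063628;  1/√8986 = 0.010549
W = 10·11.7·(0.063628 − 0.010549) = 6.2103 kWh/t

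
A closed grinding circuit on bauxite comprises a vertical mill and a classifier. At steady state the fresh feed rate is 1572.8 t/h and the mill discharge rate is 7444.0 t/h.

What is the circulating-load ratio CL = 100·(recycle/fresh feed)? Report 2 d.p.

M = F + R at steady state, so:
R = M − F = 7444.0 − 1572.8 = 5871.2 t/h
CL = 100·R/F = 100·5871.2/1572.8 = 373.30 %

CL = 373.30 %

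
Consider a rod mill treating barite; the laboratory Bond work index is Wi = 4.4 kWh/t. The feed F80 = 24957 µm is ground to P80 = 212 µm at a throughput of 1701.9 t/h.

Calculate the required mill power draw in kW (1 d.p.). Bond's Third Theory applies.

P = 4669.0 kW

W_Bond = 10·Wi·(1/√P₈₀ − 1/√F₈₀)
W = 10·4.4·(1/√212 − 1/√24957) = 10·4.4·(0.062350) = 2.7434 kWh/t
Power = W × throughput = 2.7434 kWh/t × 1701.9 t/h = 4669.0 kW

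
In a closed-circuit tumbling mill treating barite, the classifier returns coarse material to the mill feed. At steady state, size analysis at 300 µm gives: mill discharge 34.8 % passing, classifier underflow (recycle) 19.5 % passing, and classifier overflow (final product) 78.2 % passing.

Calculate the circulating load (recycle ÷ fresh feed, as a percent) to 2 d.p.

Mass balance on the −300 µm fraction:
Fd + Rd = Ru + Fo ⇒ R/F = (o−d)/(d−u)
r = (78.2 − 34.8)/(34.8 − 19.5) = 43.4/15.3 = 2.8366
CL = 100·r = 283.66 %

CL = 283.66 %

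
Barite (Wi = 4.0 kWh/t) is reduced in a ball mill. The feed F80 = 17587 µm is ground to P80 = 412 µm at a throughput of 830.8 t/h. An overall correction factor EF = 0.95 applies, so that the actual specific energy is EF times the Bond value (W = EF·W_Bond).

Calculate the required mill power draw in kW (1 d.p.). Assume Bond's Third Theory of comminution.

W = 10·Wi·[P80^(−½) − F80^(−½)]
W = 10·4.0·(1/√412 − 1/√17587) = 10·4.0·(0.041726) = 1.6690 kWh/t
With EF = 0.95: W = 1.6690·0.95 = 1.5856 kWh/t
Mill draw = 1.5856 × 830.8 = 1317.3 kW

P = 1317.3 kW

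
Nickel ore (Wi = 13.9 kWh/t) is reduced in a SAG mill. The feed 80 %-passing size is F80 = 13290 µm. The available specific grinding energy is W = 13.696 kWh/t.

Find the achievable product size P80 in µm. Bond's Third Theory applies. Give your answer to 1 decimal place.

W = 10 Wi / √P80 − 10 Wi / √F80
⇒ 1/√P80 = W/(10·Wi) + 1/√F80
  = 13.6960/(10·13.9) + 1/√13290 = 0.098532 + 0.008674 = 0.107207
P80 = (1/0.107207)² = 9.3278² = 87.01 µm

P80 = 87.0 µm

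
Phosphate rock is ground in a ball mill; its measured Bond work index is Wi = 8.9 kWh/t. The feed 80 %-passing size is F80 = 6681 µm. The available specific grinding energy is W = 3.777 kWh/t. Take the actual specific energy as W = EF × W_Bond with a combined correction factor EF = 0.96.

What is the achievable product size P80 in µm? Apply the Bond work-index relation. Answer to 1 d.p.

W = 10·Wi·(P80^(-½) − F80^(-½))
W_Bond = W / EF = 3.777 / 0.96 = 3.9344 kWh/t
⇒ 1/√P80 = W_Bond/(10·Wi) + 1/√F80
  = 3.9344/(10·8.9) + 1/√6681 = 0.044206 + 0.012234 = 0.056441
P80 = (1/0.056441)² = 17.7177² = 313.92 µm

P80 = 313.9 µm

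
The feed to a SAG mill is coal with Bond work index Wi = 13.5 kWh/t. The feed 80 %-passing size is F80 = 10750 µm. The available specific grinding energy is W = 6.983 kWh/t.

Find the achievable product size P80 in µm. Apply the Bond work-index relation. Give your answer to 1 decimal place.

W = 10·Wi·(P80^(-½) − F80^(-½))
⇒ 1/√P80 = W/(10 Wi) + 1/√F80
  = 6.9830/(10·13.5) + 1/√10750 = 0.051726 + 0.009645 = 0.061371
P80 = (1/0.061371)² = 16.2944² = 265.51 µm

P80 = 265.5 µm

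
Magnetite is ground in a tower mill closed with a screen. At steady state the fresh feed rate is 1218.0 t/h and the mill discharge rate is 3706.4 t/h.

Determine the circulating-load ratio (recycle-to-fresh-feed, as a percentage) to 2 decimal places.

CL = 204.30 %

M = F + R at steady state, so:
R = M − F = 3706.4 − 1218.0 = 2488.4 t/h
CL = 100·R/F = 100·2488.4/1218.0 = 204.30 %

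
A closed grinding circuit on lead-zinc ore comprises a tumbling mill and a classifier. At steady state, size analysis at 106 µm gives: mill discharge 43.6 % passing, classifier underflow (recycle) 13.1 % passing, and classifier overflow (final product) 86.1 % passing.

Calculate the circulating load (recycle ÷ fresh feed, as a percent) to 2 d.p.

Classifier node, passing 106 µm:
d + r·d = r·u + o → r(d−u) = o−d
r = (86.1 − 43.6)/(43.6 − 13.1) = 42.5/30.5 = 1.3934
CL = 100·r = 139.34 %

CL = 139.34 %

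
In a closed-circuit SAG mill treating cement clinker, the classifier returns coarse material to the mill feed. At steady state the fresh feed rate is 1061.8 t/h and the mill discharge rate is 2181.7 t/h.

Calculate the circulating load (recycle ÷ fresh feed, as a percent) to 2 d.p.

M = F + R at steady state, so:
R = M − F = 2181.7 − 1061.8 = 1119.9 t/h
CL = 100·R/F = 100·1119.9/1061.8 = 105.47 %

CL = 105.47 %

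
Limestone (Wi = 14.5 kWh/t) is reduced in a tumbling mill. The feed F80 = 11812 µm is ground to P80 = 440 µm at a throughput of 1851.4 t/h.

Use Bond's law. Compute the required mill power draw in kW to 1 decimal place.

W = 10 Wi (1/√P80 − 1/√F80)  [Bond]
W = 10·14.5·(1/√440 − 1/√11812) = 10·14.5·(0.038472) = 5.5784 kWh/t
Mill draw = 5.5784 × 1851.4 = 10327.9 kW

P = 10327.9 kW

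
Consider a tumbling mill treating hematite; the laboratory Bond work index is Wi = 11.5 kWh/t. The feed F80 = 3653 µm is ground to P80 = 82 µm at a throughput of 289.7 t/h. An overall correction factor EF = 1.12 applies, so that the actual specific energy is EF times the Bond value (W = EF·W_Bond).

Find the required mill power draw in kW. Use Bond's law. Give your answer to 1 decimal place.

W = 10·Wi·[P80^(−½) − F80^(−½)]
W = 10·11.5·(1/√82 − 1/√3653) = 10·11.5·(0.093886) = 10.7969 kWh/t
With EF = 1.12: W = 10.7969·1.12 = 12.0925 kWh/t
Power = W × throughput = 12.0925 kWh/t × 289.7 t/h = 3503.2 kW

P = 3503.2 kW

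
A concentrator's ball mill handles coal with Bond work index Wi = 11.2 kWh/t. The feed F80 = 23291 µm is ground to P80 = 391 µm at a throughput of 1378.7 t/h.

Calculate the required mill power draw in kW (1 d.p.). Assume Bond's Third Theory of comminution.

W_Bond = 10·Wi·(1/√P₈₀ − 1/√F₈₀)
W = 10·11.2·(1/√391 − 1/√23291) = 10·11.2·(0.044020) = 4.9302 kWh/t
P = W·T = 4.9302·1378.7 = 6797.3 kW

P = 6797.3 kW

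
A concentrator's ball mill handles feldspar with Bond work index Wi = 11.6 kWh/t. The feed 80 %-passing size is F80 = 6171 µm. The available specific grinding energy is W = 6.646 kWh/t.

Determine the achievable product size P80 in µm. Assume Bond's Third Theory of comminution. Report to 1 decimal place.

P80 = 203.9 µm

W = 10 Wi / √P80 − 10 Wi / √F80
⇒ 1/√P80 = W/(10·Wi) + 1/√F80
  = 6.6460/(10·11.6) + 1/√6171 = 0.057293 + 0.012730 = 0.070023
P80 = (1/0.070023)² = 14.2810² = 203.95 µm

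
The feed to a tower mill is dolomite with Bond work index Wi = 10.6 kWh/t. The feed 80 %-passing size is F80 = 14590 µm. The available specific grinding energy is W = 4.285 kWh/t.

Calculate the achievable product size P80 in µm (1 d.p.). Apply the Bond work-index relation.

Bond: W = 10·Wi·(1/√P80 − 1/√F80)
P80^-0.5 = F80^-0.5 + W/(10 Wi)
  = 4.2850/(10·10.6) + 1/√14590 = 0.040425 + 0.008279 = 0.048703
P80 = (1/0.048703)² = 20.5324² = 421.58 µm

P80 = 421.6 µm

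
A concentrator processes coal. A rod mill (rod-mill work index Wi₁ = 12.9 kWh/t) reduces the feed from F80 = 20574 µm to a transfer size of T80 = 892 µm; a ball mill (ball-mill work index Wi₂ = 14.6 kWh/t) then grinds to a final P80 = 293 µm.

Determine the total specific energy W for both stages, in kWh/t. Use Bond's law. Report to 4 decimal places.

W_Bond = 10·Wi·(1/√P₈₀ − 1/√F₈₀)
Stage 1 (20574→892 µm, Wi₁=12.9): W₁ = 10·12.9·(0.033482 − 0.006972) = 3.4199 kWh/t
Stage 2 (892→293 µm, Wi₂=14.6): W₂ = 10·14.6·(0.058421 − 0.033482) = 3.6410 kWh/t
W = W₁ + W₂ = 3.4199 + 3.6410 = 7.0609 kWh/t

W = 7.0609 kWh/t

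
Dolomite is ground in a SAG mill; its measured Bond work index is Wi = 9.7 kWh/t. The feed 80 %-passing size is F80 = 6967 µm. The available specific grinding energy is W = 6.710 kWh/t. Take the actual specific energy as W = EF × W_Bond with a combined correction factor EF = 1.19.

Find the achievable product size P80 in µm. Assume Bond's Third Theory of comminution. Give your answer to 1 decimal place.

P80 = 203.4 µm

W_Bond = 10·Wi·(1/√P₈₀ − 1/√F₈₀)
W_Bond = W / EF = 6.710 / 1.19 = 5.6387 kWh/t
P80^-0.5 = F80^-0.5 + W_Bond/(10 Wi)
  = 5.6387/(10·9.7) + 1/√6967 = 0.058130 + 0.011981 = 0.070111
P80 = (1/0.070111)² = 14.2631² = 203.44 µm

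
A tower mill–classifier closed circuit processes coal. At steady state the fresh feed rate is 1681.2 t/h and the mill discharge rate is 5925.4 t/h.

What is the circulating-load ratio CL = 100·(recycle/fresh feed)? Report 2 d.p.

CL = 252.45 %

Mill node: discharge = fresh + recycle.
R = M − F = 5925.4 − 1681.2 = 4244.2 t/h
CL = 100·R/F = 100·4244.2/1681.2 = 252.45 %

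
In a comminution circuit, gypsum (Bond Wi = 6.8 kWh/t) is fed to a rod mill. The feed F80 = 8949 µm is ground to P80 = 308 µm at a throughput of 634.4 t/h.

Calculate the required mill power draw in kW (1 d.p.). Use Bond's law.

P = 2002.1 kW

W = 10 Wi (1/√P80 − 1/√F80)  [Bond]
W = 10·6.8·(1/√308 − 1/√8949) = 10·6.8·(0.046409) = 3.1558 kWh/t
Mill draw = 3.1558 × 634.4 = 2002.1 kW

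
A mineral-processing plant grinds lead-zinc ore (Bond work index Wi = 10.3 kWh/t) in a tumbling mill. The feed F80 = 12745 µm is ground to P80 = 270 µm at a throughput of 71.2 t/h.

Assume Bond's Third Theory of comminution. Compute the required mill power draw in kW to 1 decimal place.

W = 10 Wi (P80^-0.5 − F80^-0.5)
W = 10·10.3·(1/√270 − 1/√12745) = 10·10.3·(0.052000) = 5.3560 kWh/t
P = W·T = 5.3560·71.2 = 381.3 kW

P = 381.3 kW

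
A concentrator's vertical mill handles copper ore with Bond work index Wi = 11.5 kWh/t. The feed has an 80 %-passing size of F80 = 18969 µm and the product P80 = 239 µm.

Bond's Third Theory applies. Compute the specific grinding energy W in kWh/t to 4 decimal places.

W = 6.6038 kWh/t

W = 10 Wi / √P80 − 10 Wi / √F80
1/√239 = 0.064685;  1/√18969 = 0.007261
W = 10·11.5·(0.064685 − 0.007261) = 6.6038 kWh/t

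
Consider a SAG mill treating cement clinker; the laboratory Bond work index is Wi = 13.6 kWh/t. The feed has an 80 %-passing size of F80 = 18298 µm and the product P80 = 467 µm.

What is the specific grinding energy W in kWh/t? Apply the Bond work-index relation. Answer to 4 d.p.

Bond: W = 10·Wi·(1/√P80 − 1/√F80)
1/√467 = 0.046274;  1/√18298 = 0.007393
W = 10·13.6·(0.046274 − 0.007393) = 5.2879 kWh/t

W = 5.2879 kWh/t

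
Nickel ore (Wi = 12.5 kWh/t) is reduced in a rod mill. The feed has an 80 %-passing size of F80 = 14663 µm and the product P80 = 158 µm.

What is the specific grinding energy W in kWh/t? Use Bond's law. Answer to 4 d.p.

W = 10·Wi·(P80^(-½) − F80^(-½))
1/√158 = 0.079556;  1/√14663 = 0.008258
W = 10·12.5·(0.079556 − 0.008258) = 8.9122 kWh/t

W = 8.9122 kWh/t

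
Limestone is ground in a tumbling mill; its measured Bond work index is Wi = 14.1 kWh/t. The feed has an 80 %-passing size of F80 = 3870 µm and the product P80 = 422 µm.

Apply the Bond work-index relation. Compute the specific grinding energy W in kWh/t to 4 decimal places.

W = 4.5972 kWh/t

Bond:  W = 10 Wi (1/√P − 1/√F)
1/√422 = 0.048679;  1/√3870 = 0.016075
W = 10·14.1·(0.048679 − 0.016075) = 4.5972 kWh/t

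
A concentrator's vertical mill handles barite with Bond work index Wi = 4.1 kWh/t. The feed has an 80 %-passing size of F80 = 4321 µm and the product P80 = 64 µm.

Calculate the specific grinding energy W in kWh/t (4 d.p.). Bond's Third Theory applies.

W_Bond = 10·Wi·(1/√P₈₀ − 1/√F₈₀)
1/√64 = 0.125000;  1/√4321 = 0.015213
W = 10·4.1·(0.125000 − 0.015213) = 4.5013 kWh/t

W = 4.5013 kWh/t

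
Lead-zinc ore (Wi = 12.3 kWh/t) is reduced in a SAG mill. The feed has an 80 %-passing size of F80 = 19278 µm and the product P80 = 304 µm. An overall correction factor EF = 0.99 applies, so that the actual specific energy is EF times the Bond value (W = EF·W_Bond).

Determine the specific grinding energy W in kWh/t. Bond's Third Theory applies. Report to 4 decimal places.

W = 6.1070 kWh/t

Bond: W = 10·Wi·(1/√P80 − 1/√F80)
1/√304 = 0.057354;  1/√19278 = 0.007202
W = 10·12.3·(0.057354 − 0.007202) = 6.1687 kWh/t
Corrected W = EF·W_Bond = 0.99·6.1687 = 6.1070 kWh/t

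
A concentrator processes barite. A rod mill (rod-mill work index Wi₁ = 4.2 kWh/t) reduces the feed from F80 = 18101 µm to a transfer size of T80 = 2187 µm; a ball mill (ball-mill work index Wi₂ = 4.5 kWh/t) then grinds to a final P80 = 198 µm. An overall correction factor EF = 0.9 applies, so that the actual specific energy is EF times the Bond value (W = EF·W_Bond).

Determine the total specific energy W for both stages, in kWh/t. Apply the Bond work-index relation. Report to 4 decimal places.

W = 10·Wi·[P80^(−½) − F80^(−½)]
Stage 1 (18101→2187 µm, Wi₁=4.2): W₁ = 10·4.2·(0.021383 − 0.007433) = 0.5859 kWh/t
Stage 2 (2187→198 µm, Wi₂=4.5): W₂ = 10·4.5·(0.071067 − 0.021383) = 2.2358 kWh/t
W = W₁ + W₂ = 0.5859 + 2.2358 = 2.8217 kWh/t
Corrected W = EF·W_Bond = 0.9·2.8217 = 2.5395 kWh/t

W = 2.5395 kWh/t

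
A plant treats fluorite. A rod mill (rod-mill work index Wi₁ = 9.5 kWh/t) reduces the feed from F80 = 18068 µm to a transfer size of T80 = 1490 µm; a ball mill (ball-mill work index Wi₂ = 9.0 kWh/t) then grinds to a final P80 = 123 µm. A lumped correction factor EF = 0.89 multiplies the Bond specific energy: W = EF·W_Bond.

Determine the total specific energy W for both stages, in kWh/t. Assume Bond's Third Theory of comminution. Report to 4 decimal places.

W = 6.7086 kWh/t

W = 10 Wi (1/√P80 − 1/√F80)  [Bond]
Stage 1 (18068→1490 µm, Wi₁=9.5): W₁ = 10·9.5·(0.025906 − 0.007440) = 1.7544 kWh/t
Stage 2 (1490→123 µm, Wi₂=9.0): W₂ = 10·9.0·(0.090167 − 0.025906) = 5.7835 kWh/t
W = W₁ + W₂ = 1.7544 + 5.7835 = 7.5378 kWh/t
With EF = 0.89: W = 7.5378·0.89 = 6.7086 kWh/t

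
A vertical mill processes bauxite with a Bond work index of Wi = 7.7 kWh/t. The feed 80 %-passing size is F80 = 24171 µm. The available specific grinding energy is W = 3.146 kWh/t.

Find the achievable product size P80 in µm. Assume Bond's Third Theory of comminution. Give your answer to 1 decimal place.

W = 10·Wi·[P80^(−½) − F80^(−½)]
1/√P80 = 1/√F80 + W/(10·Wi)
  = 3.1460/(10·7.7) + 1/√24171 = 0.040857 + 0.006432 = 0.047289
P80 = (1/0.047289)² = 21.1465² = 447.17 µm

P80 = 447.2 µm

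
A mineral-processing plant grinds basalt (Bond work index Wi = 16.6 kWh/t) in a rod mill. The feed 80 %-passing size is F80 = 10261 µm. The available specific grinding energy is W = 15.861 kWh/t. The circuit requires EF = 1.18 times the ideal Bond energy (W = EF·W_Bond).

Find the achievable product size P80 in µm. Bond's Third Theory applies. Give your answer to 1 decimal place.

P80 = 121.2 µm

W = 10 Wi (1/√P80 − 1/√F80)  [Bond]
W_Bond = W / EF = 15.861 / 1.18 = 13.4415 kWh/t
⇒ 1/√P80 = W_Bond/(10 Wi) + 1/√F80
  = 13.4415/(10·16.6) + 1/√10261 = 0.080973 + 0.009872 = 0.090845
P80 = (1/0.090845)² = 11.0078² = 121.17 µm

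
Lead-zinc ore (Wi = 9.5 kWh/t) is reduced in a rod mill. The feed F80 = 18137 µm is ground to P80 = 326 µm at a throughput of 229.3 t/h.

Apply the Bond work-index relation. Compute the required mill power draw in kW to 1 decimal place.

Bond: W = 10·Wi·(1/√P80 − 1/√F80)
W = 10·9.5·(1/√326 − 1/√18137) = 10·9.5·(0.047960) = 4.5562 kWh/t
P_mill = W·ṁ = 4.5562·229.3 = 1044.7 kW

P = 1044.7 kW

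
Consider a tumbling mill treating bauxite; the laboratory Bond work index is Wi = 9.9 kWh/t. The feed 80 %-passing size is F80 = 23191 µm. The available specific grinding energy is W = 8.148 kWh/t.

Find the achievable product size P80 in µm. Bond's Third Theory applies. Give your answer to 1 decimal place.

W = 10·Wi·(P80^(-½) − F80^(-½))
P80^(−½) = W/(10 Wi) + F80^(−½)
  = 8.1480/(10·9.9) + 1/√23191 = 0.082303 + 0.006567 = 0.088870
P80 = (1/0.088870)² = 11.2524² = 126.62 µm

P80 = 126.6 µm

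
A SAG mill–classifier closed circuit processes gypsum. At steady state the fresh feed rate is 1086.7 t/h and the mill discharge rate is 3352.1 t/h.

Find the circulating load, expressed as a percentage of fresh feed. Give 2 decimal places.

CL = 208.47 %

Discharge = new feed + return, hence
R = M − F = 3352.1 − 1086.7 = 2265.4 t/h
CL = 100·R/F = 100·2265.4/1086.7 = 208.47 %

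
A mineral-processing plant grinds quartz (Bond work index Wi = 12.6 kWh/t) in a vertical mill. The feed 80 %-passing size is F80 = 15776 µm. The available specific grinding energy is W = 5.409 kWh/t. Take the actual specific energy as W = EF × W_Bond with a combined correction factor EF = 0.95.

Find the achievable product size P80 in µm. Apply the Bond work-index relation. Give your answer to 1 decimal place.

P80 = 354.0 µm

W = 10 Wi (P80^-0.5 − F80^-0.5)
W_Bond = W / EF = 5.409 / 0.95 = 5.6937 kWh/t
⇒ 1/√P80 = W_Bond/(10 Wi) + 1/√F80
  = 5.6937/(10·12.6) + 1/√15776 = 0.045188 + 0.007962 = 0.053150
P80 = (1/0.053150)² = 18.8148² = 354.00 µm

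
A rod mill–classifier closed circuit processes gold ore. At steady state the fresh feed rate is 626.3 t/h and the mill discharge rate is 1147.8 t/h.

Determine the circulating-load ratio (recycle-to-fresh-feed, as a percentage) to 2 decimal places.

Steady state: M = F + R.
R = M − F = 1147.8 − 626.3 = 521.5 t/h
CL = 100·R/F = 100·521.5/626.3 = 83.27 %

CL = 83.27 %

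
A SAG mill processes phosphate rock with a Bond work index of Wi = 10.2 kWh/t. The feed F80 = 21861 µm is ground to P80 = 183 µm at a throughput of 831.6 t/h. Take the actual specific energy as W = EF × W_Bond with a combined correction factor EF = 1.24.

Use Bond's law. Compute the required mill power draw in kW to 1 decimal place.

P = 7063.8 kW

W = 10 Wi / √P80 − 10 Wi / √F80
W = 10·10.2·(1/√183 − 1/√21861) = 10·10.2·(0.067159) = 6.8502 kWh/t
Corrected W = EF·W_Bond = 1.24·6.8502 = 8.4942 kWh/t
Power = W × throughput = 8.4942 kWh/t × 831.6 t/h = 7063.8 kW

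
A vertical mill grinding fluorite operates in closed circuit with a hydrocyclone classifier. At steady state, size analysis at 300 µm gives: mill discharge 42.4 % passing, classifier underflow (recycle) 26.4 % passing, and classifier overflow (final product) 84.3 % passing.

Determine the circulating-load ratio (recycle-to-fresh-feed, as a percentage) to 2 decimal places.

CL = 261.88 %

Classifier node, passing 300 µm:
r = (o − d)/(d − u)
r = (84.3 − 42.4)/(42.4 − 26.4) = 41.9/16.0 = 2.6187
CL = 100·r = 261.88 %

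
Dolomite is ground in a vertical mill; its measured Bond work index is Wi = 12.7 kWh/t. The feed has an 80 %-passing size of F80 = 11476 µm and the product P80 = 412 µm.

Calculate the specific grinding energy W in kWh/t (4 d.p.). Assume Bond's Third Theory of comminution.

W = 5.0713 kWh/t

Bond: W = 10·Wi·(1/√P80 − 1/√F80)
1/√412 = 0.049266;  1/√11476 = 0.009335
W = 10·12.7·(0.049266 − 0.009335) = 5.0713 kWh/t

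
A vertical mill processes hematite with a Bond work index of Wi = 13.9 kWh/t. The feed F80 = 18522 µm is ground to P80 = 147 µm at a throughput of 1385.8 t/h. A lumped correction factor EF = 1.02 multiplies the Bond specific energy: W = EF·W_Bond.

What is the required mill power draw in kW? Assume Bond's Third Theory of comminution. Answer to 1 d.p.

W = 10·Wi·(P80^(-½) − F80^(-½))
W = 10·13.9·(1/√147 − 1/√18522) = 10·13.9·(0.075131) = 10.4432 kWh/t
W_actual = 1.02 × 10.4432 = 10.6520 kWh/t
P_mill = W·ṁ = 10.6520·1385.8 = 14761.6 kW

P = 14761.6 kW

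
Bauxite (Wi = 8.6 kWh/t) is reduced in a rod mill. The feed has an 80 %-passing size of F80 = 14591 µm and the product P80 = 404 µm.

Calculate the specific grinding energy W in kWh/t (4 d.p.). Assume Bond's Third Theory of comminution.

W = 3.5667 kWh/t

W = 10 Wi (1/√P80 − 1/√F80)  [Bond]
1/√404 = 0.049752;  1/√14591 = 0.008279
W = 10·8.6·(0.049752 − 0.008279) = 3.5667 kWh/t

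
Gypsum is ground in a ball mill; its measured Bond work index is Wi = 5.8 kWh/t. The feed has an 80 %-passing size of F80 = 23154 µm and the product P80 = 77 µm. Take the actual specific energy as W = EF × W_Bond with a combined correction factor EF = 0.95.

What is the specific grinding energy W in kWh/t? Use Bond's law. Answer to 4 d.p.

W = 10·Wi·[P80^(−½) − F80^(−½)]
1/√77 = 0.113961;  1/√23154 = 0.006572
W = 10·5.8·(0.113961 − 0.006572) = 6.2285 kWh/t
With EF = 0.95: W = 6.2285·0.95 = 5.9171 kWh/t

W = 5.9171 kWh/t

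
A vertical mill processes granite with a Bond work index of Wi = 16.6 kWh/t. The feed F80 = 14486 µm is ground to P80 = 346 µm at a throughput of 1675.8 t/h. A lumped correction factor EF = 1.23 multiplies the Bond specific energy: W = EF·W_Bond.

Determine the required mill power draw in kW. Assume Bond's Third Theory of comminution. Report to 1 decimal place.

P = 15552.0 kW

W = 10·Wi·(P80^(-½) − F80^(-½))
W = 10·16.6·(1/√346 − 1/√14486) = 10·16.6·(0.045452) = 7.5450 kWh/t
Apply correction: 7.5450 × 1.23 = 9.2803 kWh/t
P_mill = W·ṁ = 9.2803·1675.8 = 15552.0 kW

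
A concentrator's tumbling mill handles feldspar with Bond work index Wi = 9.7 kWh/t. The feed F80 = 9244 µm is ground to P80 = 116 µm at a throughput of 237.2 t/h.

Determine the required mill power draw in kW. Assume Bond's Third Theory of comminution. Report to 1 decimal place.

P = 1897.0 kW

W = 10·Wi·(P80^(-½) − F80^(-½))
W = 10·9.7·(1/√116 − 1/√9244) = 10·9.7·(0.082447) = 7.9973 kWh/t
Power = W × throughput = 7.9973 kWh/t × 237.2 t/h = 1897.0 kW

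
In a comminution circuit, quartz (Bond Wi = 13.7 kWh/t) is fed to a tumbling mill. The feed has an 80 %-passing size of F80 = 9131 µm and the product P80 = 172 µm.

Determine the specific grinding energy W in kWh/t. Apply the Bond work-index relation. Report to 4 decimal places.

W = 9.0124 kWh/t

W = 10·Wi·[P80^(−½) − F80^(−½)]
1/√172 = 0.076249;  1/√9131 = 0.010465
W = 10·13.7·(0.076249 − 0.010465) = 9.0124 kWh/t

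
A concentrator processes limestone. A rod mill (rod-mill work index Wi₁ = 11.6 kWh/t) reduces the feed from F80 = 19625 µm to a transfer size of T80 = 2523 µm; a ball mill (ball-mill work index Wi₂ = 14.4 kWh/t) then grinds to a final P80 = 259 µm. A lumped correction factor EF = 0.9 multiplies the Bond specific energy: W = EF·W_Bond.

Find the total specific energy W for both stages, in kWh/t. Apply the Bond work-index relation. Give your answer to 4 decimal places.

W_Bond = 10·Wi·(1/√P₈₀ − 1/√F₈₀)
Stage 1 (19625→2523 µm, Wi₁=11.6): W₁ = 10·11.6·(0.019909 − 0.007138) = 1.4814 kWh/t
Stage 2 (2523→259 µm, Wi₂=14.4): W₂ = 10·14.4·(0.062137 − 0.019909) = 6.0809 kWh/t
W = W₁ + W₂ = 1.4814 + 6.0809 = 7.5622 kWh/t
With EF = 0.9: W = 7.5622·0.9 = 6.8060 kWh/t

W = 6.8060 kWh/t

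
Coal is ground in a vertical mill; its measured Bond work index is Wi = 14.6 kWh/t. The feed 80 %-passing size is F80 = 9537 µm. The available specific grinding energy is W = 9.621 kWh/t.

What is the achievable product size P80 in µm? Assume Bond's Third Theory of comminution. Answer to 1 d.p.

W = 10 Wi / √P80 − 10 Wi / √F80
P80^-0.5 = F80^-0.5 + W/(10 Wi)
  = 9.6210/(10·14.6) + 1/√9537 = 0.065897 + 0.010240 = 0.076137
P80 = (1/0.076137)² = 13.1342² = 172.51 µm

P80 = 172.5 µm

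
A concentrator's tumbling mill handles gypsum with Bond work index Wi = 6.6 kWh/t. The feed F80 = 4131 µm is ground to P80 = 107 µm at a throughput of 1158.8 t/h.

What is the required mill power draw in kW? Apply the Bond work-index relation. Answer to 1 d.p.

P = 6203.7 kW

W = 10·Wi·[P80^(−½) − F80^(−½)]
W = 10·6.6·(1/√107 − 1/√4131) = 10·6.6·(0.081115) = 5.3536 kWh/t
P = W·T = 5.3536·1158.8 = 6203.7 kW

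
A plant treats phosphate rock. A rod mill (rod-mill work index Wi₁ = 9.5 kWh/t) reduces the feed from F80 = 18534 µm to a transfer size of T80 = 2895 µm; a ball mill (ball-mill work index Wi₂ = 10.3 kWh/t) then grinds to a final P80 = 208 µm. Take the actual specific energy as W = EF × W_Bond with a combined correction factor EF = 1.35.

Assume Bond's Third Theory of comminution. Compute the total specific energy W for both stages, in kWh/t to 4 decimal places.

W = 8.4986 kWh/t

W_Bond = 10·Wi·(1/√P₈₀ − 1/√F₈₀)
Stage 1 (18534→2895 µm, Wi₁=9.5): W₁ = 10·9.5·(0.018586 − 0.007345) = 1.0678 kWh/t
Stage 2 (2895→208 µm, Wi₂=10.3): W₂ = 10·10.3·(0.069338 − 0.018586) = 5.2275 kWh/t
W = W₁ + W₂ = 1.0678 + 5.2275 = 6.2953 kWh/t
With EF = 1.35: W = 6.2953·1.35 = 8.4986 kWh/t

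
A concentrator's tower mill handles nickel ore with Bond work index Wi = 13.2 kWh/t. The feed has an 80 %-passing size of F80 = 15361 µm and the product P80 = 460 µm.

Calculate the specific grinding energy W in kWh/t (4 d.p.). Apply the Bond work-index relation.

W = 5.0895 kWh/t

W = 10 Wi / √P80 − 10 Wi / √F80
1/√460 = 0.046625;  1/√15361 = 0.008068
W = 10·13.2·(0.046625 − 0.008068) = 5.0895 kWh/t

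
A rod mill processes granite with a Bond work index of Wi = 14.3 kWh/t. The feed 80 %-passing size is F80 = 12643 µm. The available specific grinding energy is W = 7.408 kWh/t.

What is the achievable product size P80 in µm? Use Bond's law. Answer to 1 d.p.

Bond: W = 10·Wi·(1/√P80 − 1/√F80)
⇒ 1/√P80 = W/(10·Wi) + 1/√F80
  = 7.4080/(10·14.3) + 1/√12643 = 0.051804 + 0.008894 = 0.060698
P80 = (1/0.060698)² = 16.4751² = 271.43 µm

P80 = 271.4 µm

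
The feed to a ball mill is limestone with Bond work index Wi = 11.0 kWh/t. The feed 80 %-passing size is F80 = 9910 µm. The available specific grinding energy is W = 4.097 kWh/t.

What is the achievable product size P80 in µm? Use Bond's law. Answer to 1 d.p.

P80 = 447.1 µm

W = 10 Wi (1/√P80 − 1/√F80)  [Bond]
P80^-0.5 = F80^-0.5 + W/(10 Wi)
  = 4.0970/(10·11.0) + 1/√9910 = 0.037245 + 0.010045 = 0.047291
P80 = (1/0.047291)² = 21.1458² = 447.14 µm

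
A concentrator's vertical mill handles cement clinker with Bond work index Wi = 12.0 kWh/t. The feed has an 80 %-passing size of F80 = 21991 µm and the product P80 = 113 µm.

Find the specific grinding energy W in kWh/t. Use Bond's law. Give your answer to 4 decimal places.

W = 10.4794 kWh/t

W = 10 Wi (1/√P80 − 1/√F80)  [Bond]
1/√113 = 0.094072;  1/√21991 = 0.006743
W = 10·12.0·(0.094072 − 0.006743) = 10.4794 kWh/t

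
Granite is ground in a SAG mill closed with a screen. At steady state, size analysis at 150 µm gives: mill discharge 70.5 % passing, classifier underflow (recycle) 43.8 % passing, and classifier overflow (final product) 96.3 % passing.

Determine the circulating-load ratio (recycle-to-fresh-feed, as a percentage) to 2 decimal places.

CL = 96.63 %

Two-product formula at 150 µm:
Fd + Rd = Ru + Fo ⇒ R/F = (o−d)/(d−u)
r = (96.3 − 70.5)/(70.5 − 43.8) = 25.8/26.7 = 0.9663
CL = 100·r = 96.63 %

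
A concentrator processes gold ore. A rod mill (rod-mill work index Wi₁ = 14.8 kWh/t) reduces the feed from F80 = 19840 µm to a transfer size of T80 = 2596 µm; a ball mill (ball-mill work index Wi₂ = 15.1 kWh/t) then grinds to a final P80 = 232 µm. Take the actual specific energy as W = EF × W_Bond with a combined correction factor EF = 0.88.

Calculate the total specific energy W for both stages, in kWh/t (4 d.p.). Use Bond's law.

W = 10·Wi·(P80^(-½) − F80^(-½))
Stage 1 (19840→2596 µm, Wi₁=14.8): W₁ = 10·14.8·(0.019627 − 0.007100) = 1.8540 kWh/t
Stage 2 (2596→232 µm, Wi₂=15.1): W₂ = 10·15.1·(0.065653 − 0.019627) = 6.9500 kWh/t
W = W₁ + W₂ = 1.8540 + 6.9500 = 8.8040 kWh/t
With EF = 0.88: W = 8.8040·0.88 = 7.7475 kWh/t

W = 7.7475 kWh/t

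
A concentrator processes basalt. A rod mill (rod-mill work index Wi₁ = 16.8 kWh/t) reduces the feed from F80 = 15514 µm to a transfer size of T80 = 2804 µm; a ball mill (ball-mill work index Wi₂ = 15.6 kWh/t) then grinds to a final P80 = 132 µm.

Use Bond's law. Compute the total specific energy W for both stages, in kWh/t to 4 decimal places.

W_Bond = 10·Wi·(1/√P₈₀ − 1/√F₈₀)
Stage 1 (15514→2804 µm, Wi₁=16.8): W₁ = 10·16.8·(0.018885 − 0.008029) = 1.8238 kWh/t
Stage 2 (2804→132 µm, Wi₂=15.6): W₂ = 10·15.6·(0.087039 − 0.018885) = 10.6320 kWh/t
W = W₁ + W₂ = 1.8238 + 10.6320 = 12.4559 kWh/t

W = 12.4559 kWh/t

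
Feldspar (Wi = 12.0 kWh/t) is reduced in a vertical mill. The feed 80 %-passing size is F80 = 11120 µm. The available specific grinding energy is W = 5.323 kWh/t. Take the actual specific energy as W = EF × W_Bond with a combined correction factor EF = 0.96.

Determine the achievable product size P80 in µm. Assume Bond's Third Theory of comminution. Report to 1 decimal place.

W = 10 Wi (P80^-0.5 − F80^-0.5)
W_Bond = W / EF = 5.323 / 0.96 = 5.5448 kWh/t
P80^-0.5 = F80^-0.5 + W_Bond/(10 Wi)
  = 5.5448/(10·12.0) + 1/√11120 = 0.046207 + 0.009483 = 0.055690
P80 = (1/0.055690)² = 17.9567² = 322.44 µm

P80 = 322.4 µm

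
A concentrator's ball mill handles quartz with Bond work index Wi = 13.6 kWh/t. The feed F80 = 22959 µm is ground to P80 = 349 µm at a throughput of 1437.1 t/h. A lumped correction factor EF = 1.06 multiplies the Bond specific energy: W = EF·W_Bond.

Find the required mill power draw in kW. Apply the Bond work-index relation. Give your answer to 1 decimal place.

W_Bond = 10·Wi·(1/√P₈₀ − 1/√F₈₀)
W = 10·13.6·(1/√349 − 1/√22959) = 10·13.6·(0.046929) = 6.3824 kWh/t
Apply correction: 6.3824 × 1.06 = 6.7653 kWh/t
Power = W × throughput = 6.7653 kWh/t × 1437.1 t/h = 9722.4 kW

P = 9722.4 kW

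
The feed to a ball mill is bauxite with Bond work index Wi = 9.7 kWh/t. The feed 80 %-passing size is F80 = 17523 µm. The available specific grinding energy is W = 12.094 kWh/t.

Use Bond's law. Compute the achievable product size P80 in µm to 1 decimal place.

Bond:  W = 10 Wi (1/√P − 1/√F)
1/√P80 = 1/√F80 + W/(10·Wi)
  = 12.0940/(10·9.7) + 1/√17523 = 0.124680 + 0.007554 = 0.132235
P80 = (1/0.132235)² = 7.5623² = 57.19 µm

P80 = 57.2 µm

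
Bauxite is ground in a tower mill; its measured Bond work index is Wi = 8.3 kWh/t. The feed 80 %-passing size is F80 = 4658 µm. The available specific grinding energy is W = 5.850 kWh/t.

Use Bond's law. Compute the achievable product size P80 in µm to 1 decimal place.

Bond: W = 10·Wi·(1/√P80 − 1/√F80)
⇒ 1/√P80 = W/(10 Wi) + 1/√F80
  = 5.8500/(10·8.3) + 1/√4658 = 0.070482 + 0.014652 = 0.085134
P80 = (1/0.085134)² = 11.7462² = 137.97 µm

P80 = 138.0 µm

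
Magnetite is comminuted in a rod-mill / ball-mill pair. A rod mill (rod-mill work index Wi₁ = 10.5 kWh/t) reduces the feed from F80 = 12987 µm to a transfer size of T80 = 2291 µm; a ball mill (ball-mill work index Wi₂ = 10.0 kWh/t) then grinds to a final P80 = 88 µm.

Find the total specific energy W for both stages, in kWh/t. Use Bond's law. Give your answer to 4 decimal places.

W = 9.8431 kWh/t

W_Bond = 10·Wi·(1/√P₈₀ − 1/√F₈₀)
Stage 1 (12987→2291 µm, Wi₁=10.5): W₁ = 10·10.5·(0.020892 − 0.008775) = 1.2723 kWh/t
Stage 2 (2291→88 µm, Wi₂=10.0): W₂ = 10·10.0·(0.106600 − 0.020892) = 8.5708 kWh/t
W = W₁ + W₂ = 1.2723 + 8.5708 = 9.8431 kWh/t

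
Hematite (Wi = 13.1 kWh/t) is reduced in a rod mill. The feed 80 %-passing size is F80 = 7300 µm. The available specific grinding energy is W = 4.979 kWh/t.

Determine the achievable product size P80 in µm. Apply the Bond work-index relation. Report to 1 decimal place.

P80 = 404.7 µm

W = 10 Wi (P80^-0.5 − F80^-0.5)
⇒ 1/√P80 = W/(10·Wi) + 1/√F80
  = 4.9790/(10·13.1) + 1/√7300 = 0.038008 + 0.011704 = 0.049712
P80 = (1/0.049712)² = 20.1160² = 404.65 µm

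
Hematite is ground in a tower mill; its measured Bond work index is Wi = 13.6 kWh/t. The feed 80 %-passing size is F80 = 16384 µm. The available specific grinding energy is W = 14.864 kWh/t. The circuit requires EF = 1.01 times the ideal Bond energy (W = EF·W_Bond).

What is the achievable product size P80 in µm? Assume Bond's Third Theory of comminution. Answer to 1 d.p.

P80 = 74.3 µm

W = 10·Wi·[P80^(−½) − F80^(−½)]
W_Bond = W / EF = 14.864 / 1.01 = 14.7168 kWh/t
1/√P80 = 1/√F80 + W_Bond/(10·Wi)
  = 14.7168/(10·13.6) + 1/√16384 = 0.108212 + 0.007812 = 0.116024
P80 = (1/0.116024)² = 8.6189² = 74.28 µm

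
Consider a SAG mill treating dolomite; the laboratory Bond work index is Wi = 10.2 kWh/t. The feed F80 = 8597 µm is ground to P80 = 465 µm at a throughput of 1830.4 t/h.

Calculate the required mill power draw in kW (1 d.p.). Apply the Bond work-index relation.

Bond:  W = 10 Wi (1/√P − 1/√F)
W = 10·10.2·(1/√465 − 1/√8597) = 10·10.2·(0.035589) = 3.6301 kWh/t
P_mill = W·ṁ = 3.6301·1830.4 = 6644.4 kW

P = 6644.4 kW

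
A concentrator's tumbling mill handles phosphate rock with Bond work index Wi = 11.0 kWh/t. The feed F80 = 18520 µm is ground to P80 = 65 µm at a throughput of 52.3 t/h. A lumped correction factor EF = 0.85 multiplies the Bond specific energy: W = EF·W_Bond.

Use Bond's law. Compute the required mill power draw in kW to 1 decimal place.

W_Bond = 10·Wi·(1/√P₈₀ − 1/√F₈₀)
W = 10·11.0·(1/√65 − 1/√18520) = 10·11.0·(0.116687) = 12.8355 kWh/t
Corrected W = EF·W_Bond = 0.85·12.8355 = 10.9102 kWh/t
P = W·T = 10.9102·52.3 = 570.6 kW

P = 570.6 kW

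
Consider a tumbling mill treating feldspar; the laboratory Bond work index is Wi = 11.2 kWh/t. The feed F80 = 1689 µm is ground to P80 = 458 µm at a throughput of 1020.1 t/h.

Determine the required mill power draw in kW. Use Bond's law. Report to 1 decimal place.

P = 2558.6 kW

W = 10 Wi (P80^-0.5 − F80^-0.5)
W = 10·11.2·(1/√458 − 1/√1689) = 10·11.2·(0.022395) = 2.5082 kWh/t
Mill draw = 2.5082 × 1020.1 = 2558.6 kW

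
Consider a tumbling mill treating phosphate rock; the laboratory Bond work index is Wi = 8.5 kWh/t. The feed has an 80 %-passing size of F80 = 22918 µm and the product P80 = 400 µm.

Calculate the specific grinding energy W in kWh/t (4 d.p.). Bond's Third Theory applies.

W = 10·Wi·(P80^(-½) − F80^(-½))
1/√400 = 0.050000;  1/√22918 = 0.006606
W = 10·8.5·(0.050000 − 0.006606) = 3.6885 kWh/t

W = 3.6885 kWh/t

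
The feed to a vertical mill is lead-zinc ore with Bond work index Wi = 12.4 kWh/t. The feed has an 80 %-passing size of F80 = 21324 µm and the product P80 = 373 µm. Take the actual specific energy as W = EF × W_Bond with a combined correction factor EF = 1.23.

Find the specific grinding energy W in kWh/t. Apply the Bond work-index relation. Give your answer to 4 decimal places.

W = 6.8527 kWh/t

W_Bond = 10·Wi·(1/√P₈₀ − 1/√F₈₀)
1/√373 = 0.051778;  1/√21324 = 0.006848
W = 10·12.4·(0.051778 − 0.006848) = 5.5713 kWh/t
Corrected W = EF·W_Bond = 1.23·5.5713 = 6.8527 kWh/t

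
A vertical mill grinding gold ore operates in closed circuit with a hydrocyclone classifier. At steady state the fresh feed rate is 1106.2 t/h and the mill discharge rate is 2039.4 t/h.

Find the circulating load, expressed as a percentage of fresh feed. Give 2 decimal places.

M = F + R at steady state, so:
R = M − F = 2039.4 − 1106.2 = 933.2 t/h
CL = 100·R/F = 100·933.2/1106.2 = 84.36 %

CL = 84.36 %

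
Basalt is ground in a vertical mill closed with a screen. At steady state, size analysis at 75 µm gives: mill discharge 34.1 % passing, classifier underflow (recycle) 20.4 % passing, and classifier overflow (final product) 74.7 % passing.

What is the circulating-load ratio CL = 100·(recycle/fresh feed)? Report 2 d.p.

CL = 296.35 %

Mass balance on the −75 µm fraction:
Fd + Rd = Ru + Fo ⇒ R/F = (o−d)/(d−u)
r = (74.7 − 34.1)/(34.1 − 20.4) = 40.6/13.7 = 2.9635
CL = 100·r = 296.35 %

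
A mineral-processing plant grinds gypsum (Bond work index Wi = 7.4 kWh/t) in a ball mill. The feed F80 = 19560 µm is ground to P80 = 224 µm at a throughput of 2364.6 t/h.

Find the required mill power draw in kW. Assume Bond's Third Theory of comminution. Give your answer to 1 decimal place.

W = 10·Wi·[P80^(−½) − F80^(−½)]
W = 10·7.4·(1/√224 − 1/√19560) = 10·7.4·(0.059665) = 4.4152 kWh/t
P_mill = W·ṁ = 4.4152·2364.6 = 10440.2 kW

P = 10440.2 kW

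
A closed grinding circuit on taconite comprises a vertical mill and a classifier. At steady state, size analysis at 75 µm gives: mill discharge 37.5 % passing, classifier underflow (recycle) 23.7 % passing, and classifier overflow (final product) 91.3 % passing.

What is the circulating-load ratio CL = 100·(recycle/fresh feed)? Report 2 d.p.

Mass balance on the −75 µm fraction:
d + r·d = r·u + o → r(d−u) = o−d
r = (91.3 − 37.5)/(37.5 − 23.7) = 53.8/13.8 = 3.8986
CL = 100·r = 389.86 %

CL = 389.86 %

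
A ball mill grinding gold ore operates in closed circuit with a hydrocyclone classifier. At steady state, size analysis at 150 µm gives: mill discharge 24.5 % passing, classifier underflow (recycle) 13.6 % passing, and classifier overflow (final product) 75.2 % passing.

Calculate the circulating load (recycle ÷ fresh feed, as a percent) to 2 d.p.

CL = 465.14 %

Balance %-passing 150 µm (r = R/F):
d + r·d = r·u + o → r(d−u) = o−d
r = (75.2 − 24.5)/(24.5 − 13.6) = 50.7/10.9 = 4.6514
CL = 100·r = 465.14 %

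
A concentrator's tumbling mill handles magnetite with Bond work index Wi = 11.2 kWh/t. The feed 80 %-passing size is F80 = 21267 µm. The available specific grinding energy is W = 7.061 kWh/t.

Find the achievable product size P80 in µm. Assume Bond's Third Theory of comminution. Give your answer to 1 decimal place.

Bond:  W = 10 Wi (1/√P − 1/√F)
1/√P80 = 1/√F80 + W/(10·Wi)
  = 7.0610/(10·11.2) + 1/√21267 = 0.063045 + 0.006857 = 0.069902
P80 = (1/0.069902)² = 14.3058² = 204.66 µm

P80 = 204.7 µm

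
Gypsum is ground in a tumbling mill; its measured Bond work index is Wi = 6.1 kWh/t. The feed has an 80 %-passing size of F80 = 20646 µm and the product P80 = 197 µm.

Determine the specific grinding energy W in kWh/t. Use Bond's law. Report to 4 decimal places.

W = 3.9215 kWh/t

W = 10 Wi (1/√P80 − 1/√F80)  [Bond]
1/√197 = 0.071247;  1/√20646 = 0.006960
W = 10·6.1·(0.071247 − 0.006960) = 3.9215 kWh/t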